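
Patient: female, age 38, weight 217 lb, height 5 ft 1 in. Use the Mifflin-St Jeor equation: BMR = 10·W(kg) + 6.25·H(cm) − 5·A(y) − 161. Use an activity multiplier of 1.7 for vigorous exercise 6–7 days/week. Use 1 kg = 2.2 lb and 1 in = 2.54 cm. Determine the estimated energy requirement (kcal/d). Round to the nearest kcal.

Convert to metric: weight = 217 ÷ 2.2 = 98.6364 kg; height = (5×12 + 1) × 2.54 = 61 × 2.54 = 154.94 cm.
Mifflin-St Jeor (female): BMR = 10(98.6364) + 6.25(154.94) − 5(38) − 161 = 986.3636 + 968.375 − 190 − 161 = 1603.7386 kcal/day.
TEE = BMR × activity factor = 1603.7386 × 1.7 = 2726.3557 kcal/day.

2726 kcal/d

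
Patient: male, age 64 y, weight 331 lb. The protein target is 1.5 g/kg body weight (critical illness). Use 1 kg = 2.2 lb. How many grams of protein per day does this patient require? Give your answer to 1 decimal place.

225.7 g/day

Weight in kg = 331 ÷ 2.2 = 150.4545 kg.
Protein = 1.5 g/kg × 150.4545 kg = 225.6818 g/day.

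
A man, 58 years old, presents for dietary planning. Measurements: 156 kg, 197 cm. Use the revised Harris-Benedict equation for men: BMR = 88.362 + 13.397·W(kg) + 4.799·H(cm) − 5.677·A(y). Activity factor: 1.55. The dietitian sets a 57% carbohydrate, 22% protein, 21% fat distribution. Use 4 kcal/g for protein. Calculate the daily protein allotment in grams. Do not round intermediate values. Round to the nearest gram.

Harris-Benedict: BMR = 88.362 + 13.397(156) + 4.799(197) − 5.677(58) = 2794.431 kcal/day.
TEE = 2794.431 × 1.55 = 4331.3681 kcal/day.
Protein energy = 22% × 4331.3681 = 952.901 kcal.
Protein = 952.901 ÷ 4 kcal/g = 238.2252 g.

238 g/day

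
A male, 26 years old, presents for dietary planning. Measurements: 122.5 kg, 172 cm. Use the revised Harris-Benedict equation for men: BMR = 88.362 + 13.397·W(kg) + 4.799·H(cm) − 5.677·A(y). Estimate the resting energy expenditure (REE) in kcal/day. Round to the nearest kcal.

Harris-Benedict: BMR = 88.362 + 13.397(122.5) + 4.799(172) − 5.677(26) = 2407.3205 kcal/day.

2407 kcal/day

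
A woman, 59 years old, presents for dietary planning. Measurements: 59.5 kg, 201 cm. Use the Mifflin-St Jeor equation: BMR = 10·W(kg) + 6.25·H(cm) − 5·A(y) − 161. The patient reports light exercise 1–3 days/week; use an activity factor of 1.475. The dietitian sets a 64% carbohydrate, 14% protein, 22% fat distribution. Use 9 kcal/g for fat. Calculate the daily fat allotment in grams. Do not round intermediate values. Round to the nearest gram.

Mifflin-St Jeor (female): BMR = 10(59.5) + 6.25(201) − 5(59) − 161 = 595 + 1256.25 − 295 − 161 = 1395.25 kcal/day.
TEE = 1395.25 × 1.475 = 2057.9938 kcal/day.
Fat energy = 22% × 2057.9938 = 452.7586 kcal.
Fat = 452.7586 ÷ 9 kcal/g = 50.3065 g.

50 g/day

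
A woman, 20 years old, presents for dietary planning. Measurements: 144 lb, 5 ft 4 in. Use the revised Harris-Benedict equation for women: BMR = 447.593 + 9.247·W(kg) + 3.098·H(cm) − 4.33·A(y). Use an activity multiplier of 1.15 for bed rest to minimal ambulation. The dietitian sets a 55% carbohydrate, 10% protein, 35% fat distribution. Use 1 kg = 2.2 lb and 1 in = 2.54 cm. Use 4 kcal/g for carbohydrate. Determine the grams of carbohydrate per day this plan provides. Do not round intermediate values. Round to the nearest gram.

Convert to metric: weight = 144 ÷ 2.2 = 65.4545 kg; height = (5×12 + 4) × 2.54 = 64 × 2.54 = 162.56 cm.
Harris-Benedict: BMR = 447.593 + 9.247(65.4545) + 3.098(162.56) − 4.33(20) = 1469.8621 kcal/day.
TEE = 1469.8621 × 1.15 = 1690.3414 kcal/day.
Carbohydrate energy = 55% × 1690.3414 = 929.6878 kcal.
Carbohydrate = 929.6878 ÷ 4 kcal/g = 232.4219 g.

232 g/day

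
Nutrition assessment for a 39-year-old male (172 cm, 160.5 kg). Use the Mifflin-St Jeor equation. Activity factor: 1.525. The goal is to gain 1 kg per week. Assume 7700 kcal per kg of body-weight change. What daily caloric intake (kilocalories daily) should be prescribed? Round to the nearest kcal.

4897 kilocalories daily

Mifflin-St Jeor (male): BMR = 10(160.5) + 6.25(172) − 5(39) + 5 = 1605 + 1075 − 195 + 5 = 2490 kcal/day.
TEE = 2490 × 1.525 = 3797.25 kcal/day.
Required daily surplus = 1 × 7700 ÷ 7 = 1100 kcal/day.
Target intake = 3797.25 + 1100 = 4897.25 kcal/day.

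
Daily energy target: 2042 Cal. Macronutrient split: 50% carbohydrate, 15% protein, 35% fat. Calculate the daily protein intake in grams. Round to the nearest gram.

77 g/day

Protein energy = 15% × 2042 = 306.3 kcal.
At 4 kcal/g: 306.3 ÷ 4 = 76.575 g.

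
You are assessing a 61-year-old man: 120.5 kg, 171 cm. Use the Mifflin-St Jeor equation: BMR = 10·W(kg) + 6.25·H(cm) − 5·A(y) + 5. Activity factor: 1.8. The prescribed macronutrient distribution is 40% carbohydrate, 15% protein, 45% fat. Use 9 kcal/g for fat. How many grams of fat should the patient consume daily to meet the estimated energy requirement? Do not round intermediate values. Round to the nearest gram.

178 g/day

Mifflin-St Jeor (male): BMR = 10(120.5) + 6.25(171) − 5(61) + 5 = 1205 + 1068.75 − 305 + 5 = 1973.75 kcal/day.
TEE = 1973.75 × 1.8 = 3552.75 kcal/day.
Fat energy = 45% × 3552.75 = 1598.7375 kcal.
Fat = 1598.7375 ÷ 9 kcal/g = 177.6375 g.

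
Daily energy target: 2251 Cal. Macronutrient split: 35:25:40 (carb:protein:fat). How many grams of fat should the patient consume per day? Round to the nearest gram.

100 g/day

Fat energy = 40% × 2251 = 900.4 kcal.
At 9 kcal/g: 900.4 ÷ 9 = 100.0444 g.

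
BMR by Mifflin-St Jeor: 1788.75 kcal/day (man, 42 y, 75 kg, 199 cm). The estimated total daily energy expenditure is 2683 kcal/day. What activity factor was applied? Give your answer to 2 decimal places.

Activity factor = TEE ÷ BMR = 2683 ÷ 1788.75 = 1.5.

1.50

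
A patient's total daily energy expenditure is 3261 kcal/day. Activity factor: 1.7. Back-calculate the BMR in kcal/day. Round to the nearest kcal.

BMR = TEE ÷ activity factor = 3261 ÷ 1.7 = 1918.2353 kcal/day.

1918 kcal/day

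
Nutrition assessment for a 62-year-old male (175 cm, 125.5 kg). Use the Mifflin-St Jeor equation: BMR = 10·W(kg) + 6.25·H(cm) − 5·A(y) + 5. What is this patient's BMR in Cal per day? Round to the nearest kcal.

Mifflin-St Jeor (male): BMR = 10(125.5) + 6.25(175) − 5(62) + 5 = 1255 + 1093.75 − 310 + 5 = 2043.75 kcal/day.

2044 Cal per day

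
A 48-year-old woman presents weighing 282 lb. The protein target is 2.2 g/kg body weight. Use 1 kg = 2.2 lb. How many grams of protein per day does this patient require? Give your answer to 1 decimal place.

282.0 g/day

Weight in kg = 282 ÷ 2.2 = 128.1818 kg.
Protein = 2.2 g/kg × 128.1818 kg = 282 g/day.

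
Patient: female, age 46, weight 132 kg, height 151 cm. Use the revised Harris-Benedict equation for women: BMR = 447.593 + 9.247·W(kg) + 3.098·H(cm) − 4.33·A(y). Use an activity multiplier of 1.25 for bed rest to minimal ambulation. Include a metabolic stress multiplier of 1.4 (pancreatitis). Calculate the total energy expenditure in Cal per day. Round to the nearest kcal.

Harris-Benedict: BMR = 447.593 + 9.247(132) + 3.098(151) − 4.33(46) = 1936.815 kcal/day.
TEE = BMR × activity factor = 1936.815 × 1.25 = 2421.0188 kcal/day.
Apply stress factor: 2421.0188 × 1.4 = 3389.4263 kcal/day.

3389 Cal per day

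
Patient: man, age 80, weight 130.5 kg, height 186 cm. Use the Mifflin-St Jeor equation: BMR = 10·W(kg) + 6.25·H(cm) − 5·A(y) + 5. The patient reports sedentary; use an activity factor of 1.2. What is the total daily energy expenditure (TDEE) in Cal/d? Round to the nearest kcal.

Mifflin-St Jeor (male): BMR = 10(130.5) + 6.25(186) − 5(80) + 5 = 1305 + 1162.5 − 400 + 5 = 2072.5 kcal/day.
TEE = BMR × activity factor = 2072.5 × 1.2 = 2487 kcal/day.

2487 Cal/d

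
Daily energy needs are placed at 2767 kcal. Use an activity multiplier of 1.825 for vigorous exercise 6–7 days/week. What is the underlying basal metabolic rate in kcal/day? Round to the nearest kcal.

1516 kcal/day

BMR = TEE ÷ activity factor = 2767 ÷ 1.825 = 1516.1644 kcal/day.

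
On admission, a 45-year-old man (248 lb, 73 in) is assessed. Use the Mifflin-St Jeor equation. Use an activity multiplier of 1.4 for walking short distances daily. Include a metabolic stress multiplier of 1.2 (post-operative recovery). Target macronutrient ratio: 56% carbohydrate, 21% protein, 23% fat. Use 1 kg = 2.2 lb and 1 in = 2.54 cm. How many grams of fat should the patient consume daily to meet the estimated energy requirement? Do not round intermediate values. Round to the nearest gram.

89 g/day

Convert to metric: weight = 248 ÷ 2.2 = 112.7273 kg; height = 73 × 2.54 = 185.42 cm.
Mifflin-St Jeor (male): BMR = 10(112.7273) + 6.25(185.42) − 5(45) + 5 = 1127.2727 + 1158.875 − 225 + 5 = 2066.1477 kcal/day.
TEE = 2066.1477 × 1.4 = 2892.6068 kcal/day.
With stress factor 1.2: 2892.6068 × 1.2 = 3471.1282 kcal/day.
Fat energy = 23% × 3471.1282 = 798.3595 kcal.
Fat = 798.3595 ÷ 9 kcal/g = 88.7066 g.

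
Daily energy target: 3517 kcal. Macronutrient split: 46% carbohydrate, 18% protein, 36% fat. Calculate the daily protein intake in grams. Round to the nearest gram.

Protein energy = 18% × 3517 = 633.06 kcal.
At 4 kcal/g: 633.06 ÷ 4 = 158.265 g.

158 g/day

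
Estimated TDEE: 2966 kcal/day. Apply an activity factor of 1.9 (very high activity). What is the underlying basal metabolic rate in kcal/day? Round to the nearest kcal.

1561 kcal/day

BMR = TEE ÷ activity factor = 2966 ÷ 1.9 = 1561.0526 kcal/day.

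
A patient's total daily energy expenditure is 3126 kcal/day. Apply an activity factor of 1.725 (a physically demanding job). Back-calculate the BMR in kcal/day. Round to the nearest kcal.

1812 kcal/day

BMR = TEE ÷ activity factor = 3126 ÷ 1.725 = 1812.1739 kcal/day.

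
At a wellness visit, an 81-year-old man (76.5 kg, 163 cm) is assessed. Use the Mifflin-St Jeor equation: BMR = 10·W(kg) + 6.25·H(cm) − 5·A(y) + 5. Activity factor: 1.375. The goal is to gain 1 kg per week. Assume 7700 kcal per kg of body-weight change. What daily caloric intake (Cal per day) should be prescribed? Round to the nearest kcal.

3003 Cal per day

Mifflin-St Jeor (male): BMR = 10(76.5) + 6.25(163) − 5(81) + 5 = 765 + 1018.75 − 405 + 5 = 1383.75 kcal/day.
TEE = 1383.75 × 1.375 = 1902.6563 kcal/day.
Required daily surplus = 1 × 7700 ÷ 7 = 1100 kcal/day.
Target intake = 1902.6563 + 1100 = 3002.6563 kcal/day.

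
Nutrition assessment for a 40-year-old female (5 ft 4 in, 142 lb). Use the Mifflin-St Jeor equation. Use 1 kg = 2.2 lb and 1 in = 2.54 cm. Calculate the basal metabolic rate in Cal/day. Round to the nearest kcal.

Convert to metric: weight = 142 ÷ 2.2 = 64.5455 kg; height = (5×12 + 4) × 2.54 = 64 × 2.54 = 162.56 cm.
Mifflin-St Jeor (female): BMR = 10(64.5455) + 6.25(162.56) − 5(40) − 161 = 645.4545 + 1016 − 200 − 161 = 1300.4545 kcal/day.

1300 Cal/day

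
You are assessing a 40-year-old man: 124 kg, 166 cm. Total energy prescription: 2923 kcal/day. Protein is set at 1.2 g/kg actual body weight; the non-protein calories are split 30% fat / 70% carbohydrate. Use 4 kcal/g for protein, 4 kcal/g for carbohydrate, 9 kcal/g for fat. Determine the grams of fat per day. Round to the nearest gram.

Protein = 1.2 × 124 = 148.8 g → 148.8 × 4 = 595.2 kcal.
Non-protein calories = 2923 − 595.2 = 2327.8 kcal.
Fat: 30% × 2327.8 = 698.34 kcal; carbohydrate: 1629.46 kcal.
Fat: 698.34 kcal ÷ 9 kcal/g = 77.5933 g.

78 g/day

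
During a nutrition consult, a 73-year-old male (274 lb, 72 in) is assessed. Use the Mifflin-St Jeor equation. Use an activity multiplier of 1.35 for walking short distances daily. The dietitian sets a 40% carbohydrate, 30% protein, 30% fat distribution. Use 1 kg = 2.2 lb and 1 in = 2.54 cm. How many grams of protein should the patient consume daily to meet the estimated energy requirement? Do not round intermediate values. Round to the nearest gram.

Convert to metric: weight = 274 ÷ 2.2 = 124.5455 kg; height = 72 × 2.54 = 182.88 cm.
Mifflin-St Jeor (male): BMR = 10(124.5455) + 6.25(182.88) − 5(73) + 5 = 1245.4545 + 1143 − 365 + 5 = 2028.4545 kcal/day.
TEE = 2028.4545 × 1.35 = 2738.4136 kcal/day.
Protein energy = 30% × 2738.4136 = 821.5241 kcal.
Protein = 821.5241 ÷ 4 kcal/g = 205.381 g.

205 g/day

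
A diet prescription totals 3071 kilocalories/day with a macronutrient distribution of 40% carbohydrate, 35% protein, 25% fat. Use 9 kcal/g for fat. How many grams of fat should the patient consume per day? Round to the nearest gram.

85 g/day

Fat energy = 25% × 3071 = 767.75 kcal.
At 9 kcal/g: 767.75 ÷ 9 = 85.3056 g.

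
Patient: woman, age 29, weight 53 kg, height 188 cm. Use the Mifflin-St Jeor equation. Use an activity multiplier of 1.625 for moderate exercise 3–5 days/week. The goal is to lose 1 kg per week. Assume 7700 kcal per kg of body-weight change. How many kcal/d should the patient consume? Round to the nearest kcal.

Mifflin-St Jeor (female): BMR = 10(53) + 6.25(188) − 5(29) − 161 = 530 + 1175 − 145 − 161 = 1399 kcal/day.
TEE = 1399 × 1.625 = 2273.375 kcal/day.
Required daily deficit = 1 × 7700 ÷ 7 = 1100 kcal/day.
Target intake = 2273.375 − 1100 = 1173.375 kcal/day.

1173 kcal/d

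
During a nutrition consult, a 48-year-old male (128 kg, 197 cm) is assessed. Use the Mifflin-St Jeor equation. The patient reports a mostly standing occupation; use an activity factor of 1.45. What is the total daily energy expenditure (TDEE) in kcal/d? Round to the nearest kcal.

3301 kcal/d

Mifflin-St Jeor (male): BMR = 10(128) + 6.25(197) − 5(48) + 5 = 1280 + 1231.25 − 240 + 5 = 2276.25 kcal/day.
TEE = BMR × activity factor = 2276.25 × 1.45 = 3300.5625 kcal/day.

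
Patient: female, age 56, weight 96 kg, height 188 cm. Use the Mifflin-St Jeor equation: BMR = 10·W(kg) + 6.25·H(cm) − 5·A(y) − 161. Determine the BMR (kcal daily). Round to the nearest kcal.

1694 kcal daily

Mifflin-St Jeor (female): BMR = 10(96) + 6.25(188) − 5(56) − 161 = 960 + 1175 − 280 − 161 = 1694 kcal/day.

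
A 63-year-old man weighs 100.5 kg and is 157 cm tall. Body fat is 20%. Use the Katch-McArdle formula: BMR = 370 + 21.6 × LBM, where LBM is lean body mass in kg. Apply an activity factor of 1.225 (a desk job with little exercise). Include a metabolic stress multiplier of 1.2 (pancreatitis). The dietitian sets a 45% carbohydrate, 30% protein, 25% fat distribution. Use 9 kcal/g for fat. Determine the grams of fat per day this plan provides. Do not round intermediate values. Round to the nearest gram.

86 g/day

LBM = 100.5 × (1 − 0.2) = 80.4 kg. Katch-McArdle: BMR = 370 + 21.6 × 80.4 = 2106.64 kcal/day.
TEE = 2106.64 × 1.225 = 2580.634 kcal/day.
With stress factor 1.2: 2580.634 × 1.2 = 3096.7608 kcal/day.
Fat energy = 25% × 3096.7608 = 774.1902 kcal.
Fat = 774.1902 ÷ 9 kcal/g = 86.0211 g.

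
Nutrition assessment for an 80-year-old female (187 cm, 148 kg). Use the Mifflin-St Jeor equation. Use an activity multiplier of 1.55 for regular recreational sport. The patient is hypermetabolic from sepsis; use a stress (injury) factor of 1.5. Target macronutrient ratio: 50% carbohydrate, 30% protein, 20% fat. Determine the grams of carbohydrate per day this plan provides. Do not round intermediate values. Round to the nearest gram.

Mifflin-St Jeor (female): BMR = 10(148) + 6.25(187) − 5(80) − 161 = 1480 + 1168.75 − 400 − 161 = 2087.75 kcal/day.
TEE = 2087.75 × 1.55 = 3236.0125 kcal/day.
With stress factor 1.5: 3236.0125 × 1.5 = 4854.0188 kcal/day.
Carbohydrate energy = 50% × 4854.0188 = 2427.0094 kcal.
Carbohydrate = 2427.0094 ÷ 4 kcal/g = 606.7523 g.

607 g/day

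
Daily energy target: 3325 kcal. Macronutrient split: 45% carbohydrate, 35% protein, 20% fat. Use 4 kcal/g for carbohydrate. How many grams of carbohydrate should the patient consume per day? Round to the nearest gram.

374 g/day

Carbohydrate energy = 45% × 3325 = 1496.25 kcal.
At 4 kcal/g: 1496.25 ÷ 4 = 374.0625 g.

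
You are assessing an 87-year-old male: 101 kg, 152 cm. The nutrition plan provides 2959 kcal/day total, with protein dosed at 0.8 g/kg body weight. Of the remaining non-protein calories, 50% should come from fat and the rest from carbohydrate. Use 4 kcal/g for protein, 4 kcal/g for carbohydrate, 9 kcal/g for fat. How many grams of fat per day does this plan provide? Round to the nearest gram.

146 g/day

Protein = 0.8 × 101 = 80.8 g → 80.8 × 4 = 323.2 kcal.
Non-protein calories = 2959 − 323.2 = 2635.8 kcal.
Fat: 50% × 2635.8 = 1317.9 kcal; carbohydrate: 1317.9 kcal.
Fat: 1317.9 kcal ÷ 9 kcal/g = 146.4333 g.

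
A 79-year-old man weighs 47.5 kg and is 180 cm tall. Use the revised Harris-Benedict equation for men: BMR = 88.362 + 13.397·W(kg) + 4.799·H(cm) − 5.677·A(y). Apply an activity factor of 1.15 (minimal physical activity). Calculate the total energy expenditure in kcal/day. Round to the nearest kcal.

Harris-Benedict: BMR = 88.362 + 13.397(47.5) + 4.799(180) − 5.677(79) = 1140.0565 kcal/day.
TEE = BMR × activity factor = 1140.0565 × 1.15 = 1311.065 kcal/day.

1311 kcal/day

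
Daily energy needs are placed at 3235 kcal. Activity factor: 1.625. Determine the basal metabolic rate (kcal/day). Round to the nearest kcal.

1991 kcal/day

BMR = TEE ÷ activity factor = 3235 ÷ 1.625 = 1990.7692 kcal/day.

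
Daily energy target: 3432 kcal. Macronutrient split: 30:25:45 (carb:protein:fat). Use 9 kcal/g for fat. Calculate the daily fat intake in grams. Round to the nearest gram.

Fat energy = 45% × 3432 = 1544.4 kcal.
At 9 kcal/g: 1544.4 ÷ 9 = 171.6 g.

172 g/day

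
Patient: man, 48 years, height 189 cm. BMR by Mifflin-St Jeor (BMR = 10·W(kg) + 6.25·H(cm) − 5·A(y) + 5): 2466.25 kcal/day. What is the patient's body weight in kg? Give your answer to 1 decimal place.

152.0 kg

2466.25 = 10·W + 6.25(189) − 5(48) + 5
10·W = 2466.25 − 946.25 = 1520, so W = 152 kg.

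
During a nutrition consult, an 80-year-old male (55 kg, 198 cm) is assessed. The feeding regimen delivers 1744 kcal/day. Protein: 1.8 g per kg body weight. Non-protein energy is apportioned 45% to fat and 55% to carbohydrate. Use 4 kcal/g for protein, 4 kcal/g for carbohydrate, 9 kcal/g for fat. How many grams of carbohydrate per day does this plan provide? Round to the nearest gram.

Protein = 1.8 × 55 = 99 g → 99 × 4 = 396 kcal.
Non-protein calories = 1744 − 396 = 1348 kcal.
Fat: 45% × 1348 = 606.6 kcal; carbohydrate: 741.4 kcal.
Carbohydrate: 741.4 kcal ÷ 4 kcal/g = 185.35 g.

185 g/day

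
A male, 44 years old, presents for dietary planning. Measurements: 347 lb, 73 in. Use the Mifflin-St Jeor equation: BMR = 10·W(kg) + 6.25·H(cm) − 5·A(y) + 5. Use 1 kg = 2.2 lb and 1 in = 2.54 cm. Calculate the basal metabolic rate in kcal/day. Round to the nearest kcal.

Convert to metric: weight = 347 ÷ 2.2 = 157.7273 kg; height = 73 × 2.54 = 185.42 cm.
Mifflin-St Jeor (male): BMR = 10(157.7273) + 6.25(185.42) − 5(44) + 5 = 1577.2727 + 1158.875 − 220 + 5 = 2521.1477 kcal/day.

2521 kcal/day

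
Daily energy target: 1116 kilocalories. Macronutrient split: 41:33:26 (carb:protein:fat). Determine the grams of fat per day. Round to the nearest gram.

32 g/day

Fat energy = 26% × 1116 = 290.16 kcal.
At 9 kcal/g: 290.16 ÷ 9 = 32.24 g.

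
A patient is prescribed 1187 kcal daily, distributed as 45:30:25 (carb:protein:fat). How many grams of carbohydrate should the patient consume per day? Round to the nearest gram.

Carbohydrate energy = 45% × 1187 = 534.15 kcal.
At 4 kcal/g: 534.15 ÷ 4 = 133.5375 g.

134 g/day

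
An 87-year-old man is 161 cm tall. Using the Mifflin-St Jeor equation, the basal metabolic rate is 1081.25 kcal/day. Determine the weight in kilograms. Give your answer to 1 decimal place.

50.5 kg

1081.25 = 10·W + 6.25(161) − 5(87) + 5
10·W = 1081.25 − 576.25 = 505, so W = 50.5 kg.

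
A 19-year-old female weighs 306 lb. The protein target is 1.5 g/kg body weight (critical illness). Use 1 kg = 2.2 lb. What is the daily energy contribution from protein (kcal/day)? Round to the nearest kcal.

Weight in kg = 306 ÷ 2.2 = 139.0909 kg.
Protein = 1.5 g/kg × 139.0909 kg = 208.6364 g/day.
Protein energy = 208.6364 g × 4 kcal/g = 834.5455 kcal/day.

835 kcal/day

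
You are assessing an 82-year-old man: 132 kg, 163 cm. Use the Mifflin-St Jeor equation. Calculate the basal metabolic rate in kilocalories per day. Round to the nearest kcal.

1934 kilocalories per day

Mifflin-St Jeor (male): BMR = 10(132) + 6.25(163) − 5(82) + 5 = 1320 + 1018.75 − 410 + 5 = 1933.75 kcal/day.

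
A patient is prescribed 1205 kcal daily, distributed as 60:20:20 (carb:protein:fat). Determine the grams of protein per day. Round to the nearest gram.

Protein energy = 20% × 1205 = 241 kcal.
At 4 kcal/g: 241 ÷ 4 = 60.25 g.

60 g/day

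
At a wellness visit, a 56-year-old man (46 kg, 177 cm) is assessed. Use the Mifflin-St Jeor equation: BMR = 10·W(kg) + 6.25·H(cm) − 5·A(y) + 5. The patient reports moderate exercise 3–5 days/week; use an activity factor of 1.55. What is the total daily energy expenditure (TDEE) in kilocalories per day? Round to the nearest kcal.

Mifflin-St Jeor (male): BMR = 10(46) + 6.25(177) − 5(56) + 5 = 460 + 1106.25 − 280 + 5 = 1291.25 kcal/day.
TEE = BMR × activity factor = 1291.25 × 1.55 = 2001.4375 kcal/day.

2001 kilocalories per day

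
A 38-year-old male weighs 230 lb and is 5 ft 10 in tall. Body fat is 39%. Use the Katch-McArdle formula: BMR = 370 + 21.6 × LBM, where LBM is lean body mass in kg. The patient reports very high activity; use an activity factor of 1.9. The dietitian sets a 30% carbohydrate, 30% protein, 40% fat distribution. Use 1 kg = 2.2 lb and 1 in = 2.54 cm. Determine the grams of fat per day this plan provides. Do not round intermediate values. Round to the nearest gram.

148 g/day

Convert to metric: weight = 230 ÷ 2.2 = 104.5455 kg; height = (5×12 + 10) × 2.54 = 70 × 2.54 = 177.8 cm.
LBM = 104.5455 × (1 − 0.39) = 63.7727 kg. Katch-McArdle: BMR = 370 + 21.6 × 63.7727 = 1747.4909 kcal/day.
TEE = 1747.4909 × 1.9 = 3320.2327 kcal/day.
Fat energy = 40% × 3320.2327 = 1328.0931 kcal.
Fat = 1328.0931 ÷ 9 kcal/g = 147.5659 g.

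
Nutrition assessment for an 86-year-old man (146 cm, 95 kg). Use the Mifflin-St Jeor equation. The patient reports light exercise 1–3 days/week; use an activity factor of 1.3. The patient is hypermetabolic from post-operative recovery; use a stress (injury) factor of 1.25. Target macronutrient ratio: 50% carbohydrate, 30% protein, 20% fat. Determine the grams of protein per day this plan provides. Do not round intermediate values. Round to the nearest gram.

Mifflin-St Jeor (male): BMR = 10(95) + 6.25(146) − 5(86) + 5 = 950 + 912.5 − 430 + 5 = 1437.5 kcal/day.
TEE = 1437.5 × 1.3 = 1868.75 kcal/day.
With stress factor 1.25: 1868.75 × 1.25 = 2335.9375 kcal/day.
Protein energy = 30% × 2335.9375 = 700.7813 kcal.
Protein = 700.7813 ÷ 4 kcal/g = 175.1953 g.

175 g/day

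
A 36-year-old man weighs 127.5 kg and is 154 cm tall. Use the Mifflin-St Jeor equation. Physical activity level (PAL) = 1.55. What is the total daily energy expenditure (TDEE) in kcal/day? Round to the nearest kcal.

Mifflin-St Jeor (male): BMR = 10(127.5) + 6.25(154) − 5(36) + 5 = 1275 + 962.5 − 180 + 5 = 2062.5 kcal/day.
TEE = BMR × activity factor = 2062.5 × 1.55 = 3196.875 kcal/day.

3197 kcal/day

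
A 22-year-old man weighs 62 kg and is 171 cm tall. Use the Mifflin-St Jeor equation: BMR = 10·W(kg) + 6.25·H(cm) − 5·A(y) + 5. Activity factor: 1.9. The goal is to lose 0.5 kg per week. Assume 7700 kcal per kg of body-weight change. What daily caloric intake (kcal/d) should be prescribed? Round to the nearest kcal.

2459 kcal/d

Mifflin-St Jeor (male): BMR = 10(62) + 6.25(171) − 5(22) + 5 = 620 + 1068.75 − 110 + 5 = 1583.75 kcal/day.
TEE = 1583.75 × 1.9 = 3009.125 kcal/day.
Required daily deficit = 0.5 × 7700 ÷ 7 = 550 kcal/day.
Target intake = 3009.125 − 550 = 2459.125 kcal/day.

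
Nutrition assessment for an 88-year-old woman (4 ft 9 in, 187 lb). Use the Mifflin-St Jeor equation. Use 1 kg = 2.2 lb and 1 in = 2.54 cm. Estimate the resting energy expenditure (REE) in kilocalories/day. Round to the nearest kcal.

1154 kilocalories/day

Convert to metric: weight = 187 ÷ 2.2 = 85 kg; height = (4×12 + 9) × 2.54 = 57 × 2.54 = 144.78 cm.
Mifflin-St Jeor (female): BMR = 10(85) + 6.25(144.78) − 5(88) − 161 = 850 + 904.875 − 440 − 161 = 1153.875 kcal/day.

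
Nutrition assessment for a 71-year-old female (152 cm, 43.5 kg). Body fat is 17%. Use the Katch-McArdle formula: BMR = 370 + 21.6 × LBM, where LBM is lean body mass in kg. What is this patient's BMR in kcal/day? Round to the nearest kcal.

1150 kcal/day

LBM = 43.5 × (1 − 0.17) = 36.105 kg. Katch-McArdle: BMR = 370 + 21.6 × 36.105 = 1149.868 kcal/day.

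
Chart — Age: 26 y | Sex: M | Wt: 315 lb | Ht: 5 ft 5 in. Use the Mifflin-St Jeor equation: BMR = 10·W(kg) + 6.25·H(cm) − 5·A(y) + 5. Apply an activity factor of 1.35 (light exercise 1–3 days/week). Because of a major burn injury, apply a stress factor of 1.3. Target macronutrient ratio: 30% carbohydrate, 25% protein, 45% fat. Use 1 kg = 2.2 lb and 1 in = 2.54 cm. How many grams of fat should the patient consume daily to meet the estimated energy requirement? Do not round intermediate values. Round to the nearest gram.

205 g/day

Convert to metric: weight = 315 ÷ 2.2 = 143.1818 kg; height = (5×12 + 5) × 2.54 = 65 × 2.54 = 165.1 cm.
Mifflin-St Jeor (male): BMR = 10(143.1818) + 6.25(165.1) − 5(26) + 5 = 1431.8182 + 1031.875 − 130 + 5 = 2338.6932 kcal/day.
TEE = 2338.6932 × 1.35 = 3157.2358 kcal/day.
With stress factor 1.3: 3157.2358 × 1.3 = 4104.4065 kcal/day.
Fat energy = 45% × 4104.4065 = 1846.9829 kcal.
Fat = 1846.9829 ÷ 9 kcal/g = 205.2203 g.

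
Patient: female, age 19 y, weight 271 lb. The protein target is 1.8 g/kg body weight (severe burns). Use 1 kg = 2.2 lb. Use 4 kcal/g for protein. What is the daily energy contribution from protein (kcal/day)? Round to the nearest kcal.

Weight in kg = 271 ÷ 2.2 = 123.1818 kg.
Protein = 1.8 g/kg × 123.1818 kg = 221.7273 g/day.
Protein energy = 221.7273 g × 4 kcal/g = 886.9091 kcal/day.

887 kcal/day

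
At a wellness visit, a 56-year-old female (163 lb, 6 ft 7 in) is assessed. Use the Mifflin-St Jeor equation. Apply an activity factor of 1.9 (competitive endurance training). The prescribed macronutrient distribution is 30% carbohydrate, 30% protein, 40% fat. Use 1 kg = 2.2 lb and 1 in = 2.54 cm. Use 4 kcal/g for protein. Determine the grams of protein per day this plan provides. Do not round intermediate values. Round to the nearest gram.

Convert to metric: weight = 163 ÷ 2.2 = 74.0909 kg; height = (6×12 + 7) × 2.54 = 79 × 2.54 = 200.66 cm.
Mifflin-St Jeor (female): BMR = 10(74.0909) + 6.25(200.66) − 5(56) − 161 = 740.9091 + 1254.125 − 280 − 161 = 1554.0341 kcal/day.
TEE = 1554.0341 × 1.9 = 2952.6648 kcal/day.
Protein energy = 30% × 2952.6648 = 885.7994 kcal.
Protein = 885.7994 ÷ 4 kcal/g = 221.4499 g.

221 g/day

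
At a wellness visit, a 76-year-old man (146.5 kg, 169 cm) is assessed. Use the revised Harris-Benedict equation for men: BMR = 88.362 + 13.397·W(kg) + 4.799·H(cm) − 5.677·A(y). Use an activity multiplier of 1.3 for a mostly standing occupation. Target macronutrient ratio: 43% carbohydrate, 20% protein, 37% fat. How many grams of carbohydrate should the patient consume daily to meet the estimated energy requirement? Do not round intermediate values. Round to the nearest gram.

Harris-Benedict: BMR = 88.362 + 13.397(146.5) + 4.799(169) − 5.677(76) = 2430.6015 kcal/day.
TEE = 2430.6015 × 1.3 = 3159.782 kcal/day.
Carbohydrate energy = 43% × 3159.782 = 1358.7062 kcal.
Carbohydrate = 1358.7062 ÷ 4 kcal/g = 339.6766 g.

340 g/day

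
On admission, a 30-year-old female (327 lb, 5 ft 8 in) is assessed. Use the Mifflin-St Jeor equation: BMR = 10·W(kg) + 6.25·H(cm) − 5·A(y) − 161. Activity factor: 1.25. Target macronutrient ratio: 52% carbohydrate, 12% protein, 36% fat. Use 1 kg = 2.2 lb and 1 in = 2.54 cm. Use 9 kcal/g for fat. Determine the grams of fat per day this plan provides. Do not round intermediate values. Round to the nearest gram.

Convert to metric: weight = 327 ÷ 2.2 = 148.6364 kg; height = (5×12 + 8) × 2.54 = 68 × 2.54 = 172.72 cm.
Mifflin-St Jeor (female): BMR = 10(148.6364) + 6.25(172.72) − 5(30) − 161 = 1486.3636 + 1079.5 − 150 − 161 = 2254.8636 kcal/day.
TEE = 2254.8636 × 1.25 = 2818.5795 kcal/day.
Fat energy = 36% × 2818.5795 = 1014.6886 kcal.
Fat = 1014.6886 ÷ 9 kcal/g = 112.7432 g.

113 g/day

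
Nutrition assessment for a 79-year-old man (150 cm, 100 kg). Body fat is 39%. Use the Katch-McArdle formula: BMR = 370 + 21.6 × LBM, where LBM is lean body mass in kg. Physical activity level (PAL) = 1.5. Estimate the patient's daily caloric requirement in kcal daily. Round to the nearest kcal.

2531 kcal daily

LBM = 100 × (1 − 0.39) = 61 kg. Katch-McArdle: BMR = 370 + 21.6 × 61 = 1687.6 kcal/day.
TEE = BMR × activity factor = 1687.6 × 1.5 = 2531.4 kcal/day.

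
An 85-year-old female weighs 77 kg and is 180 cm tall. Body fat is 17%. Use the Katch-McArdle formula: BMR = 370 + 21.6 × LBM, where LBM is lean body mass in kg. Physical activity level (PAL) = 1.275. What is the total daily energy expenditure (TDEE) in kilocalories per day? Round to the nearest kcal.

LBM = 77 × (1 − 0.17) = 63.91 kg. Katch-McArdle: BMR = 370 + 21.6 × 63.91 = 1750.456 kcal/day.
TEE = BMR × activity factor = 1750.456 × 1.275 = 2231.8314 kcal/day.

2232 kilocalories per day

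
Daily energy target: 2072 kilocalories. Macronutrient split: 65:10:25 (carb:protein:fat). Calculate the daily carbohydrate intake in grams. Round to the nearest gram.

337 g/day

Carbohydrate energy = 65% × 2072 = 1346.8 kcal.
At 4 kcal/g: 1346.8 ÷ 4 = 336.7 g.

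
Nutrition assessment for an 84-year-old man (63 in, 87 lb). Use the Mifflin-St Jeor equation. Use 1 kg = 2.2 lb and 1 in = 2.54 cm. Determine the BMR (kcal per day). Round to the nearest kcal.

981 kcal per day

Convert to metric: weight = 87 ÷ 2.2 = 39.5455 kg; height = 63 × 2.54 = 160.02 cm.
Mifflin-St Jeor (male): BMR = 10(39.5455) + 6.25(160.02) − 5(84) + 5 = 395.4545 + 1000.125 − 420 + 5 = 980.5795 kcal/day.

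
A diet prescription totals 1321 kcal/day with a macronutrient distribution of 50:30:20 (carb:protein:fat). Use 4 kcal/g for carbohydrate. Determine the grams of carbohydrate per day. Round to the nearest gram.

165 g/day

Carbohydrate energy = 50% × 1321 = 660.5 kcal.
At 4 kcal/g: 660.5 ÷ 4 = 165.125 g.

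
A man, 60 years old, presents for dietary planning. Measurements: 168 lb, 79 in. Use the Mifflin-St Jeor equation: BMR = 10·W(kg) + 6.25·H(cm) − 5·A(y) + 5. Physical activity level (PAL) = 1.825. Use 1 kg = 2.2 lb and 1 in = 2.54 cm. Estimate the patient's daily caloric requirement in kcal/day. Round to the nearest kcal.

Convert to metric: weight = 168 ÷ 2.2 = 76.3636 kg; height = 79 × 2.54 = 200.66 cm.
Mifflin-St Jeor (male): BMR = 10(76.3636) + 6.25(200.66) − 5(60) + 5 = 763.6364 + 1254.125 − 300 + 5 = 1722.7614 kcal/day.
TEE = BMR × activity factor = 1722.7614 × 1.825 = 3144.0395 kcal/day.

3144 kcal/day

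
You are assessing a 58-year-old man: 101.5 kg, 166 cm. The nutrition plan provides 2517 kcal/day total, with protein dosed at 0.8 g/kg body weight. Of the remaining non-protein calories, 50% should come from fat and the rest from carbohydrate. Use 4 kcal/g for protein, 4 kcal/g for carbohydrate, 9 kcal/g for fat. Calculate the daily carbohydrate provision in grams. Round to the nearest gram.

274 g/day

Protein = 0.8 × 101.5 = 81.2 g → 81.2 × 4 = 324.8 kcal.
Non-protein calories = 2517 − 324.8 = 2192.2 kcal.
Fat: 50% × 2192.2 = 1096.1 kcal; carbohydrate: 1096.1 kcal.
Carbohydrate: 1096.1 kcal ÷ 4 kcal/g = 274.025 g.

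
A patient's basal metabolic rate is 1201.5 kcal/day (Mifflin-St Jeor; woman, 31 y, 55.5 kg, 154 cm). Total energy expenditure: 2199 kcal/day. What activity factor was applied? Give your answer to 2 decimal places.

Activity factor = TEE ÷ BMR = 2199 ÷ 1201.5 = 1.83.

1.83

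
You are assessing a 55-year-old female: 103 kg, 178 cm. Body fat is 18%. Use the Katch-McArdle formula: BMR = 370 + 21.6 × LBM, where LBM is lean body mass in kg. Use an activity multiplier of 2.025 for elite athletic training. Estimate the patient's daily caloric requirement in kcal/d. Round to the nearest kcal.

4444 kcal/d

LBM = 103 × (1 − 0.18) = 84.46 kg. Katch-McArdle: BMR = 370 + 21.6 × 84.46 = 2194.336 kcal/day.
TEE = BMR × activity factor = 2194.336 × 2.025 = 4443.5304 kcal/day.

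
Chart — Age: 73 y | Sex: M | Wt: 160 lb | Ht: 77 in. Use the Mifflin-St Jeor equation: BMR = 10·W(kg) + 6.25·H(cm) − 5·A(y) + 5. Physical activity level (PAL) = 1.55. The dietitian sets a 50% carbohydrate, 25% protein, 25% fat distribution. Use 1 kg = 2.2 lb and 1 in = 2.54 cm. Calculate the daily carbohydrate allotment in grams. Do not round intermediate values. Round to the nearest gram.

Convert to metric: weight = 160 ÷ 2.2 = 72.7273 kg; height = 77 × 2.54 = 195.58 cm.
Mifflin-St Jeor (male): BMR = 10(72.7273) + 6.25(195.58) − 5(73) + 5 = 727.2727 + 1222.375 − 365 + 5 = 1589.6477 kcal/day.
TEE = 1589.6477 × 1.55 = 2463.954 kcal/day.
Carbohydrate energy = 50% × 2463.954 = 1231.977 kcal.
Carbohydrate = 1231.977 ÷ 4 kcal/g = 307.9942 g.

308 g/day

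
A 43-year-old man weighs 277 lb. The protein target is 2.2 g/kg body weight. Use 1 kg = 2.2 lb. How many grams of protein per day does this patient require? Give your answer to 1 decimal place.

Weight in kg = 277 ÷ 2.2 = 125.9091 kg.
Protein = 2.2 g/kg × 125.9091 kg = 277 g/day.

277.0 g/day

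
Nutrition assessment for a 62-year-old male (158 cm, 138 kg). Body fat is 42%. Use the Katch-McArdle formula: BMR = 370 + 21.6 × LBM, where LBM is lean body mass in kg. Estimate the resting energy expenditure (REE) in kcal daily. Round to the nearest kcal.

2099 kcal daily

LBM = 138 × (1 − 0.42) = 80.04 kg. Katch-McArdle: BMR = 370 + 21.6 × 80.04 = 2098.864 kcal/day.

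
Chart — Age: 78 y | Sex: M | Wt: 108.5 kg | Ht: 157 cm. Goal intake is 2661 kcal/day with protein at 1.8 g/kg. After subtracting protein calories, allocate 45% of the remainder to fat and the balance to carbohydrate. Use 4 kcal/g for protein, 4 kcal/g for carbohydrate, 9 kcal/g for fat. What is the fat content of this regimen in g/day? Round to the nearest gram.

94 g/day

Protein = 1.8 × 108.5 = 195.3 g → 195.3 × 4 = 781.2 kcal.
Non-protein calories = 2661 − 781.2 = 1879.8 kcal.
Fat: 45% × 1879.8 = 845.91 kcal; carbohydrate: 1033.89 kcal.
Fat: 845.91 kcal ÷ 9 kcal/g = 93.99 g.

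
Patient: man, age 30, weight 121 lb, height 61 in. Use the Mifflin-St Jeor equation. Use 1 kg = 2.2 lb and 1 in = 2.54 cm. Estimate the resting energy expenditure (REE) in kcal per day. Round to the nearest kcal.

1373 kcal per day

Convert to metric: weight = 121 ÷ 2.2 = 55 kg; height = 61 × 2.54 = 154.94 cm.
Mifflin-St Jeor (male): BMR = 10(55) + 6.25(154.94) − 5(30) + 5 = 550 + 968.375 − 150 + 5 = 1373.375 kcal/day.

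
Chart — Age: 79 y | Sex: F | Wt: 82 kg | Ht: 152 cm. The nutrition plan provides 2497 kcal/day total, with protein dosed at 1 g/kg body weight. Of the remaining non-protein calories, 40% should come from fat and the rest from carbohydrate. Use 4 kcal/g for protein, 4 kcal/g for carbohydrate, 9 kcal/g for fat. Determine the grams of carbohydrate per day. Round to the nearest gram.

Protein = 1 × 82 = 82 g → 82 × 4 = 328 kcal.
Non-protein calories = 2497 − 328 = 2169 kcal.
Fat: 40% × 2169 = 867.6 kcal; carbohydrate: 1301.4 kcal.
Carbohydrate: 1301.4 kcal ÷ 4 kcal/g = 325.35 g.

325 g/day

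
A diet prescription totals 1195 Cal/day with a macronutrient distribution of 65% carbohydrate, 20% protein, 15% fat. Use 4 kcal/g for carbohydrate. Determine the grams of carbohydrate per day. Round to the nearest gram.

Carbohydrate energy = 65% × 1195 = 776.75 kcal.
At 4 kcal/g: 776.75 ÷ 4 = 194.1875 g.

194 g/day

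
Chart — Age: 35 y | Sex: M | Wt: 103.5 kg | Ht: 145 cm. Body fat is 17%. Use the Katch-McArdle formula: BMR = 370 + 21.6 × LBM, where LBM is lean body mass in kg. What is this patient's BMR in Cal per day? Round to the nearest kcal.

LBM = 103.5 × (1 − 0.17) = 85.905 kg. Katch-McArdle: BMR = 370 + 21.6 × 85.905 = 2225.548 kcal/day.

2226 Cal per day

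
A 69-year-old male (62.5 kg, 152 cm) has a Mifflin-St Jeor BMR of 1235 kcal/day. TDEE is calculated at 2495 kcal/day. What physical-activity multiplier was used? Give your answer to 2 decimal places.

2.02

Activity factor = TEE ÷ BMR = 2495 ÷ 1235 = 2.02.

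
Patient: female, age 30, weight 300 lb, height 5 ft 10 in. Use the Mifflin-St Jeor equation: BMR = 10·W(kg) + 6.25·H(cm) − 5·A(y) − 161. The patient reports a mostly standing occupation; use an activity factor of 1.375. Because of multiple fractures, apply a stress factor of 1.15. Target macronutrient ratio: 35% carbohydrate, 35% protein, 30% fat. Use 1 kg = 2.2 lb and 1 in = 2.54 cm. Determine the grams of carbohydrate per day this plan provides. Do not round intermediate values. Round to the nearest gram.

Convert to metric: weight = 300 ÷ 2.2 = 136.3636 kg; height = (5×12 + 10) × 2.54 = 70 × 2.54 = 177.8 cm.
Mifflin-St Jeor (female): BMR = 10(136.3636) + 6.25(177.8) − 5(30) − 161 = 1363.6364 + 1111.25 − 150 − 161 = 2163.8864 kcal/day.
TEE = 2163.8864 × 1.375 = 2975.3438 kcal/day.
With stress factor 1.15: 2975.3438 × 1.15 = 3421.6453 kcal/day.
Carbohydrate energy = 35% × 3421.6453 = 1197.5759 kcal.
Carbohydrate = 1197.5759 ÷ 4 kcal/g = 299.394 g.

299 g/day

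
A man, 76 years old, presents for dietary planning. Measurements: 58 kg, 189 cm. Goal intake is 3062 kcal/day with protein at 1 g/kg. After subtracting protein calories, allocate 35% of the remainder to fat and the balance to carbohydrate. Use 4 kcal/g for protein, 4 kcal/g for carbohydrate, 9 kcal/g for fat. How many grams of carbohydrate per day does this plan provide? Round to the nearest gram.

460 g/day

Protein = 1 × 58 = 58 g → 58 × 4 = 232 kcal.
Non-protein calories = 3062 − 232 = 2830 kcal.
Fat: 35% × 2830 = 990.5 kcal; carbohydrate: 1839.5 kcal.
Carbohydrate: 1839.5 kcal ÷ 4 kcal/g = 459.875 g.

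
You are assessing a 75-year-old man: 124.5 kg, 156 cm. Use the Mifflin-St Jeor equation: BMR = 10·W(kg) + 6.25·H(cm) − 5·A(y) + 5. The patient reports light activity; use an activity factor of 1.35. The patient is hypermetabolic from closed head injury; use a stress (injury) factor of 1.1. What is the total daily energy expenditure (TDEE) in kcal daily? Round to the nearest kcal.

2747 kcal daily

Mifflin-St Jeor (male): BMR = 10(124.5) + 6.25(156) − 5(75) + 5 = 1245 + 975 − 375 + 5 = 1850 kcal/day.
TEE = BMR × activity factor = 1850 × 1.35 = 2497.5 kcal/day.
Apply stress factor: 2497.5 × 1.1 = 2747.25 kcal/day.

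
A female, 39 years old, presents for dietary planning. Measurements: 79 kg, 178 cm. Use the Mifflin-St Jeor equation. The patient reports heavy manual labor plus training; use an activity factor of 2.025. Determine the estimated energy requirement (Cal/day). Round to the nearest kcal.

3132 Cal/day

Mifflin-St Jeor (female): BMR = 10(79) + 6.25(178) − 5(39) − 161 = 790 + 1112.5 − 195 − 161 = 1546.5 kcal/day.
TEE = BMR × activity factor = 1546.5 × 2.025 = 3131.6625 kcal/day.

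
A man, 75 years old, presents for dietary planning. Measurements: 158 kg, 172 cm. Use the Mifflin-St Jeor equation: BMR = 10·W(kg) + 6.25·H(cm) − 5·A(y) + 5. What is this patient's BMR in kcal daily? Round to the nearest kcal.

2285 kcal daily

Mifflin-St Jeor (male): BMR = 10(158) + 6.25(172) − 5(75) + 5 = 1580 + 1075 − 375 + 5 = 2285 kcal/day.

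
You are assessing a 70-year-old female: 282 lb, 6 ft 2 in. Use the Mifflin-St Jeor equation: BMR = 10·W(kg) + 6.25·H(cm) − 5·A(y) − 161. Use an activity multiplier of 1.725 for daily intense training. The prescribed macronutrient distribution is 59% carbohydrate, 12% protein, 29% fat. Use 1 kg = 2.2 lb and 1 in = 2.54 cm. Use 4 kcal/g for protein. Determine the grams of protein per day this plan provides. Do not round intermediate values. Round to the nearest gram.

Convert to metric: weight = 282 ÷ 2.2 = 128.1818 kg; height = (6×12 + 2) × 2.54 = 74 × 2.54 = 187.96 cm.
Mifflin-St Jeor (female): BMR = 10(128.1818) + 6.25(187.96) − 5(70) − 161 = 1281.8182 + 1174.75 − 350 − 161 = 1945.5682 kcal/day.
TEE = 1945.5682 × 1.725 = 3356.1051 kcal/day.
Protein energy = 12% × 3356.1051 = 402.7326 kcal.
Protein = 402.7326 ÷ 4 kcal/g = 100.6832 g.

101 g/day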